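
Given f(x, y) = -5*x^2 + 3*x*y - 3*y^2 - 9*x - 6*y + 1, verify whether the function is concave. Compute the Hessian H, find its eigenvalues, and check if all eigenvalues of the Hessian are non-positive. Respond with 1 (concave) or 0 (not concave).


The Hessian of f(x,y) = -5*x^2 + 3*x*y - 3*y^2 - 9*x - 6*y + 1 is:
H = [[-10, 3], [3, -6]]
Trace = -10 - 6 = -16
Determinant = -10*-6 - (3)^2 = 51
Discriminant = (-16)^2 - 4*51 = 52.0
Eigenvalues: lambda_1 = -11.6056, lambda_2 = -4.3944
The function is concave.

1


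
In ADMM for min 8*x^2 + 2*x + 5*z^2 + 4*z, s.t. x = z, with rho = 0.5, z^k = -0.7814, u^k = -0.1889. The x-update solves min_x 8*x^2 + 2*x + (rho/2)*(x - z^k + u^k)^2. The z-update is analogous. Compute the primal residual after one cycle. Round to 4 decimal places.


ADMM iteration with rho = 0.5, z^k = -0.7814, u^k = -0.1889
Step 1: x-update.
Minimize 8*x^2 + 2*x + (0.5/2)*(x + 0.7814 - 0.1889)^2
FOC: (2*8 + 0.5)*x = -2 + 0.5*(-0.7814 + 0.1889)
x^{k+1} = -0.1392
Step 2: z-update.
Minimize 5*z^2 + 4*z + (0.5/2)*(-0.1392 - z - 0.1889)^2
FOC: (2*5 + 0.5)*z = -4 + 0.5*(-0.1392 - 0.1889)
z^{k+1} = -0.3966
Step 3: u-update.
u^{k+1} = -0.1889 - 0.1392 + 0.3966 = 0.0685
Step 4: Primal residual = |-0.1392 + 0.3966| = 0.2574


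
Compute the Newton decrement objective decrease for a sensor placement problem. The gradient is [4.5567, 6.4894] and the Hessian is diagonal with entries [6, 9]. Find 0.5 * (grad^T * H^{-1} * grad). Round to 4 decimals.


Step 1: H is diagonal, so H^(-1) * g = [0.7595, 0.721].
Step 2: g^T H^(-1) g = sum_i g_i^2 / H_ii
  = (4.5567)^2/6 + (6.4894)^2/9
  = 3.4606 + 4.6791 = 8.1397
Step 3: Objective decrease = 0.5 * g^T H^(-1) g = 4.0699


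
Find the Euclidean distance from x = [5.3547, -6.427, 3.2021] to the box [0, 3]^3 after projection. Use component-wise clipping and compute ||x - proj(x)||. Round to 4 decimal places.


Project each component onto [0, 3].
clip(5.3547) = 3.0, clip(-6.427) = 0.0, clip(3.2021) = 3.0
Projection = [3.0, 0.0, 3.0]
Squared diffs: [5.5446, 41.3063, 0.0408]
Distance = sqrt(46.8917) = 6.8478


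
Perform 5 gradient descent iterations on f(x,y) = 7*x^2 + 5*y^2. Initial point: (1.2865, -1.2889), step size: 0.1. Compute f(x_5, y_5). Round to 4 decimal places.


Gradient descent on f(x,y) = 7*x^2 + 5*y^2.
Starting point: (1.2865, -1.2889), alpha = 0.1
Step 1: grad_x = 2*7*1.2865 = 18.011, grad_y = 2*5*-1.2889 = -12.889
  x_1 = 1.2865 - 0.1*18.011 = -0.5146
  y_1 = -1.2889 - 0.1*-12.889 = 0.0
Step 2: grad_x = 2*7*-0.5146 = -7.2044, grad_y = 2*5*0.0 = 0.0
  x_2 = -0.5146 - 0.1*-7.2044 = 0.2058
  y_2 = 0.0 - 0.1*0.0 = 0.0
Step 3: grad_x = 2*7*0.2058 = 2.8818, grad_y = 2*5*0.0 = 0.0
  x_3 = 0.2058 - 0.1*2.8818 = -0.0823
  y_3 = 0.0 - 0.1*0.0 = 0.0
Step 4: grad_x = 2*7*-0.0823 = -1.1527, grad_y = 2*5*0.0 = 0.0
  x_4 = -0.0823 - 0.1*-1.1527 = 0.0329
  y_4 = 0.0 - 0.1*0.0 = 0.0
Step 5: grad_x = 2*7*0.0329 = 0.4611, grad_y = 2*5*0.0 = 0.0
  x_5 = 0.0329 - 0.1*0.4611 = -0.0132
  y_5 = 0.0 - 0.1*0.0 = 0.0
f(-0.0132, 0.0) = 7*(-0.0132)^2 + 5*0.0^2 = 0.0012


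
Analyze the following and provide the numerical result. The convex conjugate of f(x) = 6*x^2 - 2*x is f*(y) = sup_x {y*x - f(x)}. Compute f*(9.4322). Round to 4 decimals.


f*(y) = sup_x {y*x - a*x^2 - b*x} = sup_x {(y-b)*x - a*x^2}
FOC: (y - b) - 2a*x = 0 => x* = (y - b)/(2a)
x* = (9.4322 + 2)/(2*6) = 0.9527
f*(9.4322) = (y-b)^2/(4a) = (9.4322 + 2)^2/(4*6)
= 130.6952/24 = 5.4456


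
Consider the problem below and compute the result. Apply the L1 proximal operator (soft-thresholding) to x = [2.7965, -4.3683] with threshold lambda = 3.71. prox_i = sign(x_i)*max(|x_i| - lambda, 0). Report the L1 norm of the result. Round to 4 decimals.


Soft-thresholding with lambda = 3.71:
prox(2.7965) = sign(2.7965)*max(|2.7965| - 3.71, 0) = 0.0
prox(-4.3683) = sign(-4.3683)*max(|-4.3683| - 3.71, 0) = -0.6583
prox(x) = [0.0, -0.6583]
||prox(x)||_1 = 0.0 + 0.6583 = 0.6583


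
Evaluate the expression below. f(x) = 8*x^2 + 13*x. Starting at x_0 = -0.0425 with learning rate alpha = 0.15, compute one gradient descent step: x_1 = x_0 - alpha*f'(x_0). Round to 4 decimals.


We compute the gradient at x_0 and apply the update.
f'(x) = 16*x + 13
f'(-0.0425) = 16*-0.0425 + 13 = 12.32
x_1 = -0.0425 - 0.15*12.32 = -1.8905


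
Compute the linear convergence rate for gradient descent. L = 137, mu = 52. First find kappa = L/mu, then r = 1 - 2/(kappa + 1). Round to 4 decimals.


Step 1: Compute the condition number.
kappa = L/mu = 137/52 = 2.6346
Step 2: Compute the convergence rate.
r = 1 - 2/(kappa + 1) = 1 - 2*mu/(L + mu) = (L - mu)/(L + mu) = 85/189 = 0.4497


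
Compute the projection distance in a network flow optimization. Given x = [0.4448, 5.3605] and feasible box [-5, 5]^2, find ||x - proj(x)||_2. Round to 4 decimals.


Project each component onto [-5, 5].
clip(0.4448) = 0.4448, clip(5.3605) = 5.0
Projection = [0.4448, 5.0]
Squared diffs: [0.0, 0.13]
Distance = sqrt(0.13) = 0.3605


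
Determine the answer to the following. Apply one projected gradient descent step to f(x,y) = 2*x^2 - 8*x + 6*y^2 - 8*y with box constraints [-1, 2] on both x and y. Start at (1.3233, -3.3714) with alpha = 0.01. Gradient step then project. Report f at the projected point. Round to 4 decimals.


Step 1: Compute gradient at (1.3233, -3.3714).
grad_x = 2*2*1.3233 - 8 = -2.7068
grad_y = 2*6*-3.3714 - 8 = -48.4568
Step 2: Gradient step.
x_raw = 1.3233 - 0.01*-2.7068 = 1.3504
y_raw = -3.3714 - 0.01*-48.4568 = -2.8868
Step 3: Project onto [-1, 2].
x_proj = clip(1.3504) = 1.3504
y_proj = clip(-2.8868) = -1.0
Step 4: Evaluate f.
f(1.3504, -1.0) = 6.844


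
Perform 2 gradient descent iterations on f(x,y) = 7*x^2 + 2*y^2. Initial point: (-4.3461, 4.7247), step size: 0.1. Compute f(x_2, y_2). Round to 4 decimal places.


Gradient descent on f(x,y) = 7*x^2 + 2*y^2.
Starting point: (-4.3461, 4.7247), alpha = 0.1
Step 1: grad_x = 2*7*-4.3461 = -60.8454, grad_y = 2*2*4.7247 = 18.8988
  x_1 = -4.3461 - 0.1*-60.8454 = 1.7384
  y_1 = 4.7247 - 0.1*18.8988 = 2.8348
Step 2: grad_x = 2*7*1.7384 = 24.3382, grad_y = 2*2*2.8348 = 11.3393
  x_2 = 1.7384 - 0.1*24.3382 = -0.6954
  y_2 = 2.8348 - 0.1*11.3393 = 1.7009
f(-0.6954, 1.7009) = 7*(-0.6954)^2 + 2*1.7009^2 = 9.1709


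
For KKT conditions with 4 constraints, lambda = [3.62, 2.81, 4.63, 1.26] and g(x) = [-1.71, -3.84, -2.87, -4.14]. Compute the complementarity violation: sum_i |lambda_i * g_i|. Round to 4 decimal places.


KKT complementary slackness check:
lambda_1 * g_1 = 3.62 * -1.71 = -6.1902
lambda_2 * g_2 = 2.81 * -3.84 = -10.7904
lambda_3 * g_3 = 4.63 * -2.87 = -13.2881
lambda_4 * g_4 = 1.26 * -4.14 = -5.2164
Total violation = 6.1902 + 10.7904 + 13.2881 + 5.2164 = 35.4851


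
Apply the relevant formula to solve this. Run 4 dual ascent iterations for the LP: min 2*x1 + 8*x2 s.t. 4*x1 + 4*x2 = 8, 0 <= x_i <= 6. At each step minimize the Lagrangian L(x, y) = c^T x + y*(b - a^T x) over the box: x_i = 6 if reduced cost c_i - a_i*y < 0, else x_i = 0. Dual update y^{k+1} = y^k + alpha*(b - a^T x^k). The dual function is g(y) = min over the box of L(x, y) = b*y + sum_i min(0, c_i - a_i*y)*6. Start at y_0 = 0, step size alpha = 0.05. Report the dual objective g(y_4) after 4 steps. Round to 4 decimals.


Dual ascent for LP: min 2*x1 + 8*x2, 4*x1 + 4*x2 = 8, 0 <= x_i <= 6
Step 1: y^k = 0.0, reduced costs: (2.0, 8.0)
  x^k = (0.0, 0.0), subgradient = b - a^T x = 8.0
  y^{k+1} = 0.0 + 0.05*8.0 = 0.4
Step 2: y^k = 0.4, reduced costs: (0.4, 6.4)
  x^k = (0.0, 0.0), subgradient = b - a^T x = 8.0
  y^{k+1} = 0.4 + 0.05*8.0 = 0.8
Step 3: y^k = 0.8, reduced costs: (-1.2, 4.8)
  x^k = (6.0, 0.0), subgradient = b - a^T x = -16.0
  y^{k+1} = 0.8 + 0.05*-16.0 = 0.0
Step 4: y^k = 0.0, reduced costs: (2.0, 8.0)
  x^k = (0.0, 0.0), subgradient = b - a^T x = 8.0
  y^{k+1} = 0.0 + 0.05*8.0 = 0.4
Dual objective at y_4 = 0.4: reduced costs (0.4, 6.4), box minimizer x = (0.0, 0.0)
g(y_4) = b*y + (c1 - a1*y)*x1 + (c2 - a2*y)*x2 = 8*0.4 + 0.4*0.0 + 6.4*0.0 = 3.2 + 0.0 + 0.0 = 3.2


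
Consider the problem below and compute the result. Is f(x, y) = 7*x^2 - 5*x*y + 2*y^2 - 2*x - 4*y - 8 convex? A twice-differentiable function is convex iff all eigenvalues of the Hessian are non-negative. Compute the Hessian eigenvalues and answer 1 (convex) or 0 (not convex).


The Hessian of f(x,y) = 7*x^2 - 5*x*y + 2*y^2 - 2*x - 4*y - 8 is:
H = [[14, -5], [-5, 4]]
Trace = 14 + 4 = 18
Determinant = 14*4 - (-5)^2 = 31
Discriminant = (18)^2 - 4*31 = 200.0
Eigenvalues: lambda_1 = 1.9289, lambda_2 = 16.0711
The function is convex.

1


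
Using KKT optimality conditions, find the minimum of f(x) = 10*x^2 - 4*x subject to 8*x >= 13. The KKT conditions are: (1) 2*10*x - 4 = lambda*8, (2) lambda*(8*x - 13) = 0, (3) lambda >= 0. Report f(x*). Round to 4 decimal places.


Step 1: Try lambda = 0 (constraint inactive).
x_unc = 4/(2*10) = 0.2
Check: 8*0.2 = 1.6 < 13 -- violated!
Step 2: Constraint must be active: 8*x = 13
x* = 13/8 = 1.625
lambda = (2*10*1.625 - 4)/8 = 3.5625
Step 3: Compute optimal value.
f(x*) = 10*1.625^2 - 4*1.625 = 19.9063


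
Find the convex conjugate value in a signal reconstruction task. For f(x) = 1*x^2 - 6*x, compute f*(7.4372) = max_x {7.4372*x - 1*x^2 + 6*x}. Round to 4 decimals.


f*(y) = sup_x {y*x - a*x^2 - b*x} = sup_x {(y-b)*x - a*x^2}
FOC: (y - b) - 2a*x = 0 => x* = (y - b)/(2a)
x* = (7.4372 + 6)/(2*1) = 6.7186
f*(7.4372) = (y-b)^2/(4a) = (7.4372 + 6)^2/(4*1)
= 180.5583/4 = 45.1396


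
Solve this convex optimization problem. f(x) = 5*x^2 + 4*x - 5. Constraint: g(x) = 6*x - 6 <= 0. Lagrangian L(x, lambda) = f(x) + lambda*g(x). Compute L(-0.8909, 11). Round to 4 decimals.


Step 1: Evaluate f(x).
f(-0.8909) = 5*(-0.8909)^2 + 4*(-0.8909) - 5 = -4.5951
Step 2: Evaluate g(x).
g(-0.8909) = 6*-0.8909 - 6 = -11.3454
Step 3: Compute Lagrangian.
L = -4.5951 + 11*-11.3454 = -129.3945


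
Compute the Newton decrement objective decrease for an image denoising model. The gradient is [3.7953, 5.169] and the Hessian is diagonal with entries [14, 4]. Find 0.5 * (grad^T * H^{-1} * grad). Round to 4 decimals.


Step 1: H is diagonal, so H^(-1) * g = [0.2711, 1.2923].
Step 2: g^T H^(-1) g = sum_i g_i^2 / H_ii
  = (3.7953)^2/14 + (5.169)^2/4
  = 1.0289 + 6.6796 = 7.7085
Step 3: Objective decrease = 0.5 * g^T H^(-1) g = 3.8543


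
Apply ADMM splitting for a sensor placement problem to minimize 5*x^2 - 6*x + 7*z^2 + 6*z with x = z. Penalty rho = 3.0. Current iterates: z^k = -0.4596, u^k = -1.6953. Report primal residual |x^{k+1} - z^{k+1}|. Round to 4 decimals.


ADMM iteration with rho = 3.0, z^k = -0.4596, u^k = -1.6953
Step 1: x-update.
Minimize 5*x^2 - 6*x + (3.0/2)*(x + 0.4596 - 1.6953)^2
FOC: (2*5 + 3.0)*x = 6 + 3.0*(-0.4596 + 1.6953)
x^{k+1} = 0.7467
Step 2: z-update.
Minimize 7*z^2 + 6*z + (3.0/2)*(0.7467 - z - 1.6953)^2
FOC: (2*7 + 3.0)*z = -6 + 3.0*(0.7467 - 1.6953)
z^{k+1} = -0.5203
Step 3: u-update.
u^{k+1} = -1.6953 + 0.7467 + 0.5203 = -0.4283
Step 4: Primal residual = |0.7467 + 0.5203| = 1.267


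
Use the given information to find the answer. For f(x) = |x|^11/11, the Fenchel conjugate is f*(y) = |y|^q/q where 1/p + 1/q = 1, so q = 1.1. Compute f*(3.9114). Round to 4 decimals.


The conjugate exponent q satisfies 1/p + 1/q = 1.
p = 11, so q = 11/(11 - 1) = 1.1
|y|^q = 3.9114^1.1 = 4.483
f*(3.9114) = 4.483 / 1.1 = 4.0754


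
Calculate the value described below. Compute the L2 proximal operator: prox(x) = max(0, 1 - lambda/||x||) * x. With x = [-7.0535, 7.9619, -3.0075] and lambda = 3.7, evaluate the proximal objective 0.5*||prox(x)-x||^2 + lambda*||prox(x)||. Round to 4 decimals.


Step 1: Compute ||x||.
||x|| = 11.0539
Step 2: Compute scaling factor.
scale = max(0, 1 - 3.7/11.0539) = 0.6653
Step 3: prox(x) = [-4.6925, 5.2969, -2.0008]
||prox(x)|| = 7.3539
Step 4: Proximal objective.
0.5*||prox-x||^2 = 6.845
lambda*||prox|| = 27.2094
Total = 34.0544


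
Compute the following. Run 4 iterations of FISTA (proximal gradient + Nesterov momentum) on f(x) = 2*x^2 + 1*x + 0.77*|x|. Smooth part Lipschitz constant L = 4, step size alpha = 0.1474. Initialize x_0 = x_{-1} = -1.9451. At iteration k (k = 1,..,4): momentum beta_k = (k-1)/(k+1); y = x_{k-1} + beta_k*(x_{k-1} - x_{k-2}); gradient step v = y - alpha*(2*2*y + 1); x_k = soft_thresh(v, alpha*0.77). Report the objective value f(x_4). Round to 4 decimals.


FISTA on f(x) = 2*x^2 + 1*x + 0.77*|x|
L = 4, alpha = 0.1474
Iteration 1: beta = 0.0, y = -1.9451 + 0.0*(-1.9451 + 1.9451) = -1.9451
  grad(y) = -6.7804, v = y - alpha*grad = -0.9457
  prox(v) = soft_thresh(-0.9457, 0.1135) = -0.8322
Iteration 2: beta = 0.3333, y = -0.8322 + 0.3333*(-0.8322 + 1.9451) = -0.4612
  grad(y) = -0.8448, v = y - alpha*grad = -0.3367
  prox(v) = soft_thresh(-0.3367, 0.1135) = -0.2232
Iteration 3: beta = 0.5, y = -0.2232 + 0.5*(-0.2232 + 0.8322) = 0.0813
  grad(y) = 1.3253, v = y - alpha*grad = -0.114
  prox(v) = soft_thresh(-0.114, 0.1135) = -0.0005
Iteration 4: beta = 0.6, y = -0.0005 + 0.6*(-0.0005 + 0.2232) = 0.1331
  grad(y) = 1.5322, v = y - alpha*grad = -0.0928
  prox(v) = soft_thresh(-0.0928, 0.1135) = 0.0
f(x_4) = 2*0.0^2 + 1*0.0 + 0.77*|0.0| = 0.0


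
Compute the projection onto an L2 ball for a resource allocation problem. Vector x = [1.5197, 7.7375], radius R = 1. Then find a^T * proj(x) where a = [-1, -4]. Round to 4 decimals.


Step 1: Compute ||x|| (intermediates to 6 decimals).
||x|| = sqrt(1.5197^2 + 7.7375^2) = 7.885328
Step 2: Project.
Since ||x|| > R, scale = R/||x|| = 1/7.885328 = 0.126818, proj(x) = scale * x
proj(x) = [0.192725, 0.981254]
Step 3: Dot product.
a^T * proj(x) = -1*0.192725 - 4*0.981254 = -4.1177


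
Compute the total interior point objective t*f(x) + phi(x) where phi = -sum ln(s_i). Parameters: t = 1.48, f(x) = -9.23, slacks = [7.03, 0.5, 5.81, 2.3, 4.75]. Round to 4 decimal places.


Step 1: Compute log-barrier.
ln values: [1.9502, -0.6931, 1.7596, 0.8329, 1.5581]
phi = -(1.9502 - 0.6931 + 1.7596 + 0.8329 + 1.5581) = -5.4077
Step 2: Compute augmented objective.
t*f(x) = 1.48*-9.23 = -13.6604
Total = -13.6604 - 5.4077 = -19.0681


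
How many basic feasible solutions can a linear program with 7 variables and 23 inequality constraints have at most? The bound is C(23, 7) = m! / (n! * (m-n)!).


Each vertex corresponds to some choice of n active constraints out of m, so the number of vertices is at most C(m, n) = m! / (n!(m-n)!).
m = 23, n = 7
Numerator: 23 * 22 * 21 * 20 * 19 * 18 * 17
Denominator: 7! = 5040
C(23, 7) = 245157


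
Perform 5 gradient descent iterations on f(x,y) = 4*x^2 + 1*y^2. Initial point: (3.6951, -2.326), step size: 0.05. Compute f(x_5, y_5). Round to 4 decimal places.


Gradient descent on f(x,y) = 4*x^2 + 1*y^2.
Starting point: (3.6951, -2.326), alpha = 0.05
Step 1: grad_x = 2*4*3.6951 = 29.5608, grad_y = 2*1*-2.326 = -4.652
  x_1 = 3.6951 - 0.05*29.5608 = 2.2171
  y_1 = -2.326 - 0.05*-4.652 = -2.0934
Step 2: grad_x = 2*4*2.2171 = 17.7365, grad_y = 2*1*-2.0934 = -4.1868
  x_2 = 2.2171 - 0.05*17.7365 = 1.3302
  y_2 = -2.0934 - 0.05*-4.1868 = -1.8841
Step 3: grad_x = 2*4*1.3302 = 10.6419, grad_y = 2*1*-1.8841 = -3.7681
  x_3 = 1.3302 - 0.05*10.6419 = 0.7981
  y_3 = -1.8841 - 0.05*-3.7681 = -1.6957
Step 4: grad_x = 2*4*0.7981 = 6.3851, grad_y = 2*1*-1.6957 = -3.3913
  x_4 = 0.7981 - 0.05*6.3851 = 0.4789
  y_4 = -1.6957 - 0.05*-3.3913 = -1.5261
Step 5: grad_x = 2*4*0.4789 = 3.8311, grad_y = 2*1*-1.5261 = -3.0522
  x_5 = 0.4789 - 0.05*3.8311 = 0.2873
  y_5 = -1.5261 - 0.05*-3.0522 = -1.3735
f(0.2873, -1.3735) = 4*0.2873^2 + 1*(-1.3735)^2 = 2.2167


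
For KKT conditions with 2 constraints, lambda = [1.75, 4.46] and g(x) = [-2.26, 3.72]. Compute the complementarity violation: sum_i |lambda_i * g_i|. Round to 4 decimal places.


KKT complementary slackness check:
lambda_1 * g_1 = 1.75 * -2.26 = -3.955
lambda_2 * g_2 = 4.46 * 3.72 = 16.5912
Total violation = 3.955 + 16.5912 = 20.5462


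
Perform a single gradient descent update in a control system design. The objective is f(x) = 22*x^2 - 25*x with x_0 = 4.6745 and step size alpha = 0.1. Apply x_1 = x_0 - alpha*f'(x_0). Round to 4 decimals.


We compute the gradient at x_0 and apply the update.
f'(x) = 44*x - 25
f'(4.6745) = 44*4.6745 - 25 = 180.678
x_1 = 4.6745 - 0.1*180.678 = -13.3933


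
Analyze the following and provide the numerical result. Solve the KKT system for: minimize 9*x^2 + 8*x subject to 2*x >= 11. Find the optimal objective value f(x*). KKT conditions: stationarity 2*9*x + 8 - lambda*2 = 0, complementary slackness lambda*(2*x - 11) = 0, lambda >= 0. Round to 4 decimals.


Step 1: Try lambda = 0 (constraint inactive).
x_unc = -8/(2*9) = -0.4444
Check: 2*-0.4444 = -0.8888 < 11 -- violated!
Step 2: Constraint must be active: 2*x = 11
x* = 11/2 = 5.5
lambda = (2*9*5.5 + 8)/2 = 53.5
Step 3: Compute optimal value.
f(x*) = 9*5.5^2 + 8*5.5 = 316.25


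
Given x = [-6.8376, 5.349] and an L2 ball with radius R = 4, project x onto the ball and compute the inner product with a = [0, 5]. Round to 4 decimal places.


Step 1: Compute ||x|| (intermediates to 6 decimals).
||x|| = sqrt((-6.8376)^2 + 5.349^2) = 8.681277
Step 2: Project.
Since ||x|| > R, scale = R/||x|| = 4/8.681277 = 0.460762, proj(x) = scale * x
proj(x) = [-3.150506, 2.464616]
Step 3: Dot product.
a^T * proj(x) = 0*(-3.150506) + 5*2.464616 = 12.3231


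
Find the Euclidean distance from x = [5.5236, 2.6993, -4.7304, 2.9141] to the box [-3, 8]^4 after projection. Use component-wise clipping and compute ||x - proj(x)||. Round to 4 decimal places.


Project each component onto [-3, 8].
clip(5.5236) = 5.5236, clip(2.6993) = 2.6993, clip(-4.7304) = -3.0, clip(2.9141) = 2.9141
Projection = [5.5236, 2.6993, -3.0, 2.9141]
Squared diffs: [0.0, 0.0, 2.9943, 0.0]
Distance = sqrt(2.9943) = 1.7304


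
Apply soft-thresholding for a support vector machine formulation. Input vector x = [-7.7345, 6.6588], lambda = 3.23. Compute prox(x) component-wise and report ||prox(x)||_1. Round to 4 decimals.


Soft-thresholding with lambda = 3.23:
prox(-7.7345) = sign(-7.7345)*max(|-7.7345| - 3.23, 0) = -4.5045
prox(6.6588) = sign(6.6588)*max(|6.6588| - 3.23, 0) = 3.4288
prox(x) = [-4.5045, 3.4288]
||prox(x)||_1 = 4.5045 + 3.4288 = 7.9333


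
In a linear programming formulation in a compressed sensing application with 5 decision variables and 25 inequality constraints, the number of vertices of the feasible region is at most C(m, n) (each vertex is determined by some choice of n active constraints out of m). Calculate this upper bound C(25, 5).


Each vertex corresponds to some choice of n active constraints out of m, so the number of vertices is at most C(m, n) = m! / (n!(m-n)!).
m = 25, n = 5
Numerator: 25 * 24 * 23 * 22 * 21
Denominator: 5! = 120
C(25, 5) = 53130


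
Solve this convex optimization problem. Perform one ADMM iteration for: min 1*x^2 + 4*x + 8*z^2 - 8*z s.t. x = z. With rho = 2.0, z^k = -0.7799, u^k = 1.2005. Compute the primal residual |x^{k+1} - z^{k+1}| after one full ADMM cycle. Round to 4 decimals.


ADMM iteration with rho = 2.0, z^k = -0.7799, u^k = 1.2005
Step 1: x-update.
Minimize 1*x^2 + 4*x + (2.0/2)*(x + 0.7799 + 1.2005)^2
FOC: (2*1 + 2.0)*x = -4 + 2.0*(-0.7799 - 1.2005)
x^{k+1} = -1.9902
Step 2: z-update.
Minimize 8*z^2 - 8*z + (2.0/2)*(-1.9902 - z + 1.2005)^2
FOC: (2*8 + 2.0)*z = 8 + 2.0*(-1.9902 + 1.2005)
z^{k+1} = 0.3567
Step 3: u-update.
u^{k+1} = 1.2005 - 1.9902 - 0.3567 = -1.1464
Step 4: Primal residual = |-1.9902 - 0.3567| = 2.3469


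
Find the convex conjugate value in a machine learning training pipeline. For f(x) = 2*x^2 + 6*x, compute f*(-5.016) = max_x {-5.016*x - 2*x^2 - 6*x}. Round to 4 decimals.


f*(y) = sup_x {y*x - a*x^2 - b*x} = sup_x {(y-b)*x - a*x^2}
FOC: (y - b) - 2a*x = 0 => x* = (y - b)/(2a)
x* = (-5.016 - 6)/(2*2) = -2.754
f*(-5.016) = (y-b)^2/(4a) = (-5.016 - 6)^2/(4*2)
= 121.3523/8 = 15.169


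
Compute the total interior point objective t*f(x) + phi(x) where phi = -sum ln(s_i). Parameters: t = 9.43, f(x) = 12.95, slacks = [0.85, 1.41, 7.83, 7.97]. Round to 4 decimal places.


Step 1: Compute log-barrier.
ln values: [-0.1625, 0.3436, 2.058, 2.0757]
phi = -(-0.1625 + 0.3436 + 2.058 + 2.0757) = -4.3147
Step 2: Compute augmented objective.
t*f(x) = 9.43*12.95 = 122.1185
Total = 122.1185 - 4.3147 = 117.8038


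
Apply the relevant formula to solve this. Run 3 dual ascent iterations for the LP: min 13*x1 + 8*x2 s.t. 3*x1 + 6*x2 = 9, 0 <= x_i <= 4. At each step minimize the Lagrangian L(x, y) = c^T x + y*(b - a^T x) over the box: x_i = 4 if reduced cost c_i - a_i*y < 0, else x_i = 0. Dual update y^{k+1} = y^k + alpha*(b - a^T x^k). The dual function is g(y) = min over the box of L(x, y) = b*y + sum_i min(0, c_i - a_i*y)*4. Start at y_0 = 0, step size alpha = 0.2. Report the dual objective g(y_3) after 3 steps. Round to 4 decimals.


Dual ascent for LP: min 13*x1 + 8*x2, 3*x1 + 6*x2 = 9, 0 <= x_i <= 4
Step 1: y^k = 0.0, reduced costs: (13.0, 8.0)
  x^k = (0.0, 0.0), subgradient = b - a^T x = 9.0
  y^{k+1} = 0.0 + 0.2*9.0 = 1.8
Step 2: y^k = 1.8, reduced costs: (7.6, -2.8)
  x^k = (0.0, 4.0), subgradient = b - a^T x = -15.0
  y^{k+1} = 1.8 + 0.2*-15.0 = -1.2
Step 3: y^k = -1.2, reduced costs: (16.6, 15.2)
  x^k = (0.0, 0.0), subgradient = b - a^T x = 9.0
  y^{k+1} = -1.2 + 0.2*9.0 = 0.6
Dual objective at y_3 = 0.6: reduced costs (11.2, 4.4), box minimizer x = (0.0, 0.0)
g(y_3) = b*y + (c1 - a1*y)*x1 + (c2 - a2*y)*x2 = 9*0.6 + 11.2*0.0 + 4.4*0.0 = 5.4 + 0.0 + 0.0 = 5.4


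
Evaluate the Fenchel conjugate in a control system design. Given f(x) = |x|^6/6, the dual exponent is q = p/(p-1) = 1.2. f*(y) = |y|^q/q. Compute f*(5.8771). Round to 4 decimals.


The conjugate exponent q satisfies 1/p + 1/q = 1.
p = 6, so q = 6/(6 - 1) = 1.2
|y|^q = 5.8771^1.2 = 8.3752
f*(5.8771) = 8.3752 / 1.2 = 6.9793


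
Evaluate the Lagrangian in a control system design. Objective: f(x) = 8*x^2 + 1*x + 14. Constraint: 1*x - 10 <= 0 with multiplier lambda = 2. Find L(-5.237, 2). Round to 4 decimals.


Step 1: Evaluate f(x).
f(-5.237) = 8*(-5.237)^2 + 1*(-5.237) + 14 = 228.1724
Step 2: Evaluate g(x).
g(-5.237) = 1*-5.237 - 10 = -15.237
Step 3: Compute Lagrangian.
L = 228.1724 + 2*-15.237 = 197.6984


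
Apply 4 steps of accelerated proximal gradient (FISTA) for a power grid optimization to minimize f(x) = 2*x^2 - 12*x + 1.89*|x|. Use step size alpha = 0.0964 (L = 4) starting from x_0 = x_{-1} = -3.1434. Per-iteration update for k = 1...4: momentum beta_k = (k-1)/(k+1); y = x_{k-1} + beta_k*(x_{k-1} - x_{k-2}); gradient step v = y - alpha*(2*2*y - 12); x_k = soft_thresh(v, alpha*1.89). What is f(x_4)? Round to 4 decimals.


FISTA on f(x) = 2*x^2 - 12*x + 1.89*|x|
L = 4, alpha = 0.0964
Iteration 1: beta = 0.0, y = -3.1434 + 0.0*(-3.1434 + 3.1434) = -3.1434
  grad(y) = -24.5736, v = y - alpha*grad = -0.7745
  prox(v) = soft_thresh(-0.7745, 0.1822) = -0.5923
Iteration 2: beta = 0.3333, y = -0.5923 + 0.3333*(-0.5923 + 3.1434) = 0.2581
  grad(y) = -10.9678, v = y - alpha*grad = 1.3153
  prox(v) = soft_thresh(1.3153, 0.1822) = 1.1332
Iteration 3: beta = 0.5, y = 1.1332 + 0.5*(1.1332 + 0.5923) = 1.9959
  grad(y) = -4.0165, v = y - alpha*grad = 2.3831
  prox(v) = soft_thresh(2.3831, 0.1822) = 2.2009
Iteration 4: beta = 0.6, y = 2.2009 + 0.6*(2.2009 - 1.1332) = 2.8415
  grad(y) = -0.634, v = y - alpha*grad = 2.9026
  prox(v) = soft_thresh(2.9026, 0.1822) = 2.7204
f(x_4) = 2*2.7204^2 - 12*2.7204 + 1.89*|2.7204| = -12.7021


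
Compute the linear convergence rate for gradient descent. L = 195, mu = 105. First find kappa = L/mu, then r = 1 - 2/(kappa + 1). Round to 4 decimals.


Step 1: Compute the condition number.
kappa = L/mu = 195/105 = 1.8571
Step 2: Compute the convergence rate.
r = 1 - 2/(kappa + 1) = 1 - 2*mu/(L + mu) = (L - mu)/(L + mu) = 90/300 = 0.3


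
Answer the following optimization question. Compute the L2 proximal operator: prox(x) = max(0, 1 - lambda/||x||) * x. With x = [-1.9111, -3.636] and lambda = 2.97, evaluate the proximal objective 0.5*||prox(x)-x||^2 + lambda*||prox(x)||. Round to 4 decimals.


Step 1: Compute ||x||.
||x|| = 4.1077
Step 2: Compute scaling factor.
scale = max(0, 1 - 2.97/4.1077) = 0.277
Step 3: prox(x) = [-0.5293, -1.007]
||prox(x)|| = 1.1377
Step 4: Proximal objective.
0.5*||prox-x||^2 = 4.4105
lambda*||prox|| = 3.379
Total = 7.7893


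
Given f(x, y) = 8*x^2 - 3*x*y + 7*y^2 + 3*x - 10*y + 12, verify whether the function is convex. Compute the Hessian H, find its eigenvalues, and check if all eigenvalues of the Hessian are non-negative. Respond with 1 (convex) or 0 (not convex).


The Hessian of f(x,y) = 8*x^2 - 3*x*y + 7*y^2 + 3*x - 10*y + 12 is:
H = [[16, -3], [-3, 14]]
Trace = 16 + 14 = 30
Determinant = 16*14 - (-3)^2 = 215
Discriminant = (30)^2 - 4*215 = 40.0
Eigenvalues: lambda_1 = 11.8377, lambda_2 = 18.1623
The function is convex.

1


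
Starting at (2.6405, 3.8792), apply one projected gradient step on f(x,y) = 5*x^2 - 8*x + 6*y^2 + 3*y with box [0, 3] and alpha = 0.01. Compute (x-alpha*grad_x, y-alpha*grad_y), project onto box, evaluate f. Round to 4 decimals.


Step 1: Compute gradient at (2.6405, 3.8792).
grad_x = 2*5*2.6405 - 8 = 18.405
grad_y = 2*6*3.8792 + 3 = 49.5504
Step 2: Gradient step.
x_raw = 2.6405 - 0.01*18.405 = 2.4565
y_raw = 3.8792 - 0.01*49.5504 = 3.3837
Step 3: Project onto [0, 3].
x_proj = clip(2.4565) = 2.4565
y_proj = clip(3.3837) = 3.0
Step 4: Evaluate f.
f(2.4565, 3.0) = 73.5191


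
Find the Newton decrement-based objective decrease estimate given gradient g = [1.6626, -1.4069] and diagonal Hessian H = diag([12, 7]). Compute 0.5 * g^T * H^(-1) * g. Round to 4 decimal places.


Step 1: H is diagonal, so H^(-1) * g = [0.1386, -0.201].
Step 2: g^T H^(-1) g = sum_i g_i^2 / H_ii
  = (1.6626)^2/12 + (-1.4069)^2/7
  = 0.2304 + 0.2828 = 0.5131
Step 3: Objective decrease = 0.5 * g^T H^(-1) g = 0.2566


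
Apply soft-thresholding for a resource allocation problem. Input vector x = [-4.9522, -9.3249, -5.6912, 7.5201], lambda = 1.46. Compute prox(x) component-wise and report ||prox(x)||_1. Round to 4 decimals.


Soft-thresholding with lambda = 1.46:
prox(-4.9522) = sign(-4.9522)*max(|-4.9522| - 1.46, 0) = -3.4922
prox(-9.3249) = sign(-9.3249)*max(|-9.3249| - 1.46, 0) = -7.8649
prox(-5.6912) = sign(-5.6912)*max(|-5.6912| - 1.46, 0) = -4.2312
prox(7.5201) = sign(7.5201)*max(|7.5201| - 1.46, 0) = 6.0601
prox(x) = [-3.4922, -7.8649, -4.2312, 6.0601]
||prox(x)||_1 = 3.4922 + 7.8649 + 4.2312 + 6.0601 = 21.6484


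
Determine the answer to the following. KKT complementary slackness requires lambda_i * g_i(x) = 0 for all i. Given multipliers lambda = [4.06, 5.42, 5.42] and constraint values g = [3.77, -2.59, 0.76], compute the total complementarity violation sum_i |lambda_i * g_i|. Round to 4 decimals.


KKT complementary slackness check:
lambda_1 * g_1 = 4.06 * 3.77 = 15.3062
lambda_2 * g_2 = 5.42 * -2.59 = -14.0378
lambda_3 * g_3 = 5.42 * 0.76 = 4.1192
Total violation = 15.3062 + 14.0378 + 4.1192 = 33.4632


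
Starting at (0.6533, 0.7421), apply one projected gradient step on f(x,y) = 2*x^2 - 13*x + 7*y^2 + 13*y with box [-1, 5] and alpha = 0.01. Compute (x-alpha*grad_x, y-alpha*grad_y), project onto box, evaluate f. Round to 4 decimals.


Step 1: Compute gradient at (0.6533, 0.7421).
grad_x = 2*2*0.6533 - 13 = -10.3868
grad_y = 2*7*0.7421 + 13 = 23.3894
Step 2: Gradient step.
x_raw = 0.6533 - 0.01*-10.3868 = 0.7572
y_raw = 0.7421 - 0.01*23.3894 = 0.5082
Step 3: Project onto [-1, 5].
x_proj = clip(0.7572) = 0.7572
y_proj = clip(0.5082) = 0.5082
Step 4: Evaluate f.
f(0.7572, 0.5082) = -0.282


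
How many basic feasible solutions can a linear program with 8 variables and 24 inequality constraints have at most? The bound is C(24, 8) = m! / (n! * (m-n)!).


Each vertex corresponds to some choice of n active constraints out of m, so the number of vertices is at most C(m, n) = m! / (n!(m-n)!).
m = 24, n = 8
Numerator: 24 * 23 * 22 * 21 * 20 * 19 * 18 * 17
Denominator: 8! = 40320
C(24, 8) = 735471


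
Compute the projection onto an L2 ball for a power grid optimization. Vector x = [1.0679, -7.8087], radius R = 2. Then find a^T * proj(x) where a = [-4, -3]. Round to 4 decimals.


Step 1: Compute ||x|| (intermediates to 6 decimals).
||x|| = sqrt(1.0679^2 + (-7.8087)^2) = 7.881384
Step 2: Project.
Since ||x|| > R, scale = R/||x|| = 2/7.881384 = 0.253763, proj(x) = scale * x
proj(x) = [0.270994, -1.981559]
Step 3: Dot product.
a^T * proj(x) = -4*0.270994 - 3*(-1.981559) = 4.8607


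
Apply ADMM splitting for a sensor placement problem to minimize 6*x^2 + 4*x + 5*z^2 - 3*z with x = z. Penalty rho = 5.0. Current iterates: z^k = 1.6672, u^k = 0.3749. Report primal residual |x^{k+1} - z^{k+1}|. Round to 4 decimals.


ADMM iteration with rho = 5.0, z^k = 1.6672, u^k = 0.3749
Step 1: x-update.
Minimize 6*x^2 + 4*x + (5.0/2)*(x - 1.6672 + 0.3749)^2
FOC: (2*6 + 5.0)*x = -4 + 5.0*(1.6672 - 0.3749)
x^{k+1} = 0.1448
Step 2: z-update.
Minimize 5*z^2 - 3*z + (5.0/2)*(0.1448 - z + 0.3749)^2
FOC: (2*5 + 5.0)*z = 3 + 5.0*(0.1448 + 0.3749)
z^{k+1} = 0.3732
Step 3: u-update.
u^{k+1} = 0.3749 + 0.1448 - 0.3732 = 0.1465
Step 4: Primal residual = |0.1448 - 0.3732| = 0.2284


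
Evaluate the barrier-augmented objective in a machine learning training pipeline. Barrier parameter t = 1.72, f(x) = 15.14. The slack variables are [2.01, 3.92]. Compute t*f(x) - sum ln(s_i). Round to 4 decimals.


Step 1: Compute log-barrier.
ln values: [0.6981, 1.3661]
phi = -(0.6981 + 1.3661) = -2.0642
Step 2: Compute augmented objective.
t*f(x) = 1.72*15.14 = 26.0408
Total = 26.0408 - 2.0642 = 23.9766


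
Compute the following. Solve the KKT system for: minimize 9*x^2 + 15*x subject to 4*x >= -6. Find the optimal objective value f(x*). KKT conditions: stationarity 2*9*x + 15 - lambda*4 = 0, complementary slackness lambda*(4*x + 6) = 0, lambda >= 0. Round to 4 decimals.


Step 1: Try lambda = 0 (constraint inactive).
Stationarity: 2*9*x + 15 = 0
x* = -15/(2*9) = -5/6 = -0.8333 (rounded; the exact value -5/6 is used below)
Check constraint: 4*-0.8333 = -3.3332 >= -6 -- satisfied.
Step 2: Compute optimal value.
f(x*) = 9*(-5/6)^2 + 15*(-5/6) = -6.25


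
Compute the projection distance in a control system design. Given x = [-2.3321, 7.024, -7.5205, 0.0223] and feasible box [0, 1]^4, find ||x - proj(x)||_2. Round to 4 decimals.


Project each component onto [0, 1].
clip(-2.3321) = 0.0, clip(7.024) = 1.0, clip(-7.5205) = 0.0, clip(0.0223) = 0.0223
Projection = [0.0, 1.0, 0.0, 0.0223]
Squared diffs: [5.4387, 36.2886, 56.5579, 0.0]
Distance = sqrt(98.2852) = 9.9139


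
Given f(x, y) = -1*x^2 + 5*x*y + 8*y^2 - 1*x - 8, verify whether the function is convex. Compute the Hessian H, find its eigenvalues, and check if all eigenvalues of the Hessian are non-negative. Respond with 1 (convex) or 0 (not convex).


The Hessian of f(x,y) = -1*x^2 + 5*x*y + 8*y^2 - 1*x - 8 is:
H = [[-2, 5], [5, 16]]
Trace = -2 + 16 = 14
Determinant = -2*16 - (5)^2 = -57
Discriminant = (14)^2 - 4*-57 = 424.0
Eigenvalues: lambda_1 = -3.2956, lambda_2 = 17.2956
The function is not convex.

0


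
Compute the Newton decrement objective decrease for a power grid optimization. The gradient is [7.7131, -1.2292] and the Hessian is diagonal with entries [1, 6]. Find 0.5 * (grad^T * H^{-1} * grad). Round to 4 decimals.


Step 1: H is diagonal, so H^(-1) * g = [7.7131, -0.2049].
Step 2: g^T H^(-1) g = sum_i g_i^2 / H_ii
  = (7.7131)^2/1 + (-1.2292)^2/6
  = 59.4919 + 0.2518 = 59.7437
Step 3: Objective decrease = 0.5 * g^T H^(-1) g = 29.8719


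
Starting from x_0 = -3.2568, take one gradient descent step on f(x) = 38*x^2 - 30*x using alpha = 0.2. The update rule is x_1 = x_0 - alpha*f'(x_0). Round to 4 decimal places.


We compute the gradient at x_0 and apply the update.
f'(x) = 76*x - 30
f'(-3.2568) = 76*-3.2568 - 30 = -277.5168
x_1 = -3.2568 - 0.2*-277.5168 = 52.2466


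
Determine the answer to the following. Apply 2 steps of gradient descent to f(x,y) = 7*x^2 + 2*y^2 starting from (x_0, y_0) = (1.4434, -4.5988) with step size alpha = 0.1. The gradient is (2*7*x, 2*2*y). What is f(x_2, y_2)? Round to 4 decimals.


Gradient descent on f(x,y) = 7*x^2 + 2*y^2.
Starting point: (1.4434, -4.5988), alpha = 0.1
Step 1: grad_x = 2*7*1.4434 = 20.2076, grad_y = 2*2*-4.5988 = -18.3952
  x_1 = 1.4434 - 0.1*20.2076 = -0.5774
  y_1 = -4.5988 - 0.1*-18.3952 = -2.7593
Step 2: grad_x = 2*7*-0.5774 = -8.083, grad_y = 2*2*-2.7593 = -11.0371
  x_2 = -0.5774 - 0.1*-8.083 = 0.2309
  y_2 = -2.7593 - 0.1*-11.0371 = -1.6556
f(0.2309, -1.6556) = 7*0.2309^2 + 2*(-1.6556)^2 = 5.8552


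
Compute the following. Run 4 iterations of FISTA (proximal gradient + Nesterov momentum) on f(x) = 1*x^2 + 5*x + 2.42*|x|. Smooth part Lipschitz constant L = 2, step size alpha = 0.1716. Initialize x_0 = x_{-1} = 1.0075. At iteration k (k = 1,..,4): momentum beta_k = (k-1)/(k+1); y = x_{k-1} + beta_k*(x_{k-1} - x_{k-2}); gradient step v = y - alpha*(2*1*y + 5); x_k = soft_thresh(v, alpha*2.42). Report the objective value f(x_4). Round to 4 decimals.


FISTA on f(x) = 1*x^2 + 5*x + 2.42*|x|
L = 2, alpha = 0.1716
Iteration 1: beta = 0.0, y = 1.0075 + 0.0*(1.0075 - 1.0075) = 1.0075
  grad(y) = 7.015, v = y - alpha*grad = -0.1963
  prox(v) = soft_thresh(-0.1963, 0.4153) = 0.0
Iteration 2: beta = 0.3333, y = 0.0 + 0.3333*(0.0 - 1.0075) = -0.3358
  grad(y) = 4.3283, v = y - alpha*grad = -1.0786
  prox(v) = soft_thresh(-1.0786, 0.4153) = -0.6633
Iteration 3: beta = 0.5, y = -0.6633 + 0.5*(-0.6633 - 0.0) = -0.995
  grad(y) = 3.0101, v = y - alpha*grad = -1.5115
  prox(v) = soft_thresh(-1.5115, 0.4153) = -1.0962
Iteration 4: beta = 0.6, y = -1.0962 + 0.6*(-1.0962 + 0.6633) = -1.356
  grad(y) = 2.2881, v = y - alpha*grad = -1.7486
  prox(v) = soft_thresh(-1.7486, 0.4153) = -1.3333
f(x_4) = 1*(-1.3333)^2 + 5*(-1.3333) + 2.42*|-1.3333| = -1.6622


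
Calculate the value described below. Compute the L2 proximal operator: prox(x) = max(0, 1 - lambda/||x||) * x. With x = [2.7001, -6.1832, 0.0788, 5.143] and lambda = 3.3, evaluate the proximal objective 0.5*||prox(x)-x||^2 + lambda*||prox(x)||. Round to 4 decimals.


Step 1: Compute ||x||.
||x|| = 8.4841
Step 2: Compute scaling factor.
scale = max(0, 1 - 3.3/8.4841) = 0.611
Step 3: prox(x) = [1.6499, -3.7782, 0.0481, 3.1426]
||prox(x)|| = 5.1841
Step 4: Proximal objective.
0.5*||prox-x||^2 = 5.445
lambda*||prox|| = 17.1075
Total = 22.5524


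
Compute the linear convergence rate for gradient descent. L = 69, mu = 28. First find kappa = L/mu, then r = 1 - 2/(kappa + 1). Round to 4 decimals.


Step 1: Compute the condition number.
kappa = L/mu = 69/28 = 2.4643
Step 2: Compute the convergence rate.
r = 1 - 2/(kappa + 1) = 1 - 2*mu/(L + mu) = (L - mu)/(L + mu) = 41/97 = 0.4227


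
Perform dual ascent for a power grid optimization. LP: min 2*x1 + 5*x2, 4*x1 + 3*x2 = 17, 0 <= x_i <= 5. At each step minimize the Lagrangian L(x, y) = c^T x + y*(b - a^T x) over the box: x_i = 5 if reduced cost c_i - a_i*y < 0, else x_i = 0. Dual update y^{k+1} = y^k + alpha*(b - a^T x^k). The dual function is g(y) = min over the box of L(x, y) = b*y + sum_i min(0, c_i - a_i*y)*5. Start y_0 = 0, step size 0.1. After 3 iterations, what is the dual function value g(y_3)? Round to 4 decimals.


Dual ascent for LP: min 2*x1 + 5*x2, 4*x1 + 3*x2 = 17, 0 <= x_i <= 5
Step 1: y^k = 0.0, reduced costs: (2.0, 5.0)
  x^k = (0.0, 0.0), subgradient = b - a^T x = 17.0
  y^{k+1} = 0.0 + 0.1*17.0 = 1.7
Step 2: y^k = 1.7, reduced costs: (-4.8, -0.1)
  x^k = (5.0, 5.0), subgradient = b - a^T x = -18.0
  y^{k+1} = 1.7 + 0.1*-18.0 = -0.1
Step 3: y^k = -0.1, reduced costs: (2.4, 5.3)
  x^k = (0.0, 0.0), subgradient = b - a^T x = 17.0
  y^{k+1} = -0.1 + 0.1*17.0 = 1.6
Dual objective at y_3 = 1.6: reduced costs (-4.4, 0.2), box minimizer x = (5.0, 0.0)
g(y_3) = b*y + (c1 - a1*y)*x1 + (c2 - a2*y)*x2 = 17*1.6 + (-4.4)*5.0 + 0.2*0.0 = 27.2 - 22.0 + 0.0 = 5.2


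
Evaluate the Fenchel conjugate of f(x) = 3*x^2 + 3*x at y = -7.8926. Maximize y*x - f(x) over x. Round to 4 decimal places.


f*(y) = sup_x {y*x - a*x^2 - b*x} = sup_x {(y-b)*x - a*x^2}
FOC: (y - b) - 2a*x = 0 => x* = (y - b)/(2a)
x* = (-7.8926 - 3)/(2*3) = -1.8154
f*(-7.8926) = (y-b)^2/(4a) = (-7.8926 - 3)^2/(4*3)
= 118.6487/12 = 9.8874


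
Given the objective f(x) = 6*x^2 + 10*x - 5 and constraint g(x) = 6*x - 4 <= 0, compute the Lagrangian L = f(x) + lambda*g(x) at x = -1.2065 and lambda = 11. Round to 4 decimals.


Step 1: Evaluate f(x).
f(-1.2065) = 6*(-1.2065)^2 + 10*(-1.2065) - 5 = -8.3311
Step 2: Evaluate g(x).
g(-1.2065) = 6*-1.2065 - 4 = -11.239
Step 3: Compute Lagrangian.
L = -8.3311 + 11*-11.239 = -131.9601


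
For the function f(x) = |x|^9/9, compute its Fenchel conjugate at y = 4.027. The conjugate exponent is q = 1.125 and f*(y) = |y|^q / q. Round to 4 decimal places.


The conjugate exponent q satisfies 1/p + 1/q = 1.
p = 9, so q = 9/(9 - 1) = 1.125
|y|^q = 4.027^1.125 = 4.793
f*(4.027) = 4.793 / 1.125 = 4.2604


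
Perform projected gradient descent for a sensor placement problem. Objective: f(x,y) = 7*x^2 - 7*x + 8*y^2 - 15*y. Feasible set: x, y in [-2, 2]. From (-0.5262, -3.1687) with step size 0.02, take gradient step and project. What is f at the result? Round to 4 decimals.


Step 1: Compute gradient at (-0.5262, -3.1687).
grad_x = 2*7*-0.5262 - 7 = -14.3668
grad_y = 2*8*-3.1687 - 15 = -65.6992
Step 2: Gradient step.
x_raw = -0.5262 - 0.02*-14.3668 = -0.2389
y_raw = -3.1687 - 0.02*-65.6992 = -1.8547
Step 3: Project onto [-2, 2].
x_proj = clip(-0.2389) = -0.2389
y_proj = clip(-1.8547) = -1.8547
Step 4: Evaluate f.
f(-0.2389, -1.8547) = 57.412


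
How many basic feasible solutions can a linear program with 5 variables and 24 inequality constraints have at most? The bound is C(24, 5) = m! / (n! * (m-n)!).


Each vertex corresponds to some choice of n active constraints out of m, so the number of vertices is at most C(m, n) = m! / (n!(m-n)!).
m = 24, n = 5
Numerator: 24 * 23 * 22 * 21 * 20
Denominator: 5! = 120
C(24, 5) = 42504


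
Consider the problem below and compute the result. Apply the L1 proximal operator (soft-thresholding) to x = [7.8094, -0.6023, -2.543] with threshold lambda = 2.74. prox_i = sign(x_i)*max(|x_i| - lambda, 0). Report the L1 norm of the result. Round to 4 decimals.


Soft-thresholding with lambda = 2.74:
prox(7.8094) = sign(7.8094)*max(|7.8094| - 2.74, 0) = 5.0694
prox(-0.6023) = sign(-0.6023)*max(|-0.6023| - 2.74, 0) = 0.0
prox(-2.543) = sign(-2.543)*max(|-2.543| - 2.74, 0) = 0.0
prox(x) = [5.0694, 0.0, 0.0]
||prox(x)||_1 = 5.0694 + 0.0 + 0.0 = 5.0694


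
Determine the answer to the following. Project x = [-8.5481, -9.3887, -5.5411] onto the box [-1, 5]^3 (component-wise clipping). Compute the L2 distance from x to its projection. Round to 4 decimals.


Project each component onto [-1, 5].
clip(-8.5481) = -1.0, clip(-9.3887) = -1.0, clip(-5.5411) = -1.0
Projection = [-1.0, -1.0, -1.0]
Squared diffs: [56.9738, 70.3703, 20.6216]
Distance = sqrt(147.9657) = 12.1641


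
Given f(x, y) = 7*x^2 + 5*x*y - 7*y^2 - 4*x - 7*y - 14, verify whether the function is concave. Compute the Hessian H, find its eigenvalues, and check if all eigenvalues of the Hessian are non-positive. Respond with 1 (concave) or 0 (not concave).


The Hessian of f(x,y) = 7*x^2 + 5*x*y - 7*y^2 - 4*x - 7*y - 14 is:
H = [[14, 5], [5, -14]]
Trace = 14 - 14 = 0
Determinant = 14*-14 - (5)^2 = -221
Discriminant = (0)^2 - 4*-221 = 884.0
Eigenvalues: lambda_1 = -14.8661, lambda_2 = 14.8661
The function is not concave.

0


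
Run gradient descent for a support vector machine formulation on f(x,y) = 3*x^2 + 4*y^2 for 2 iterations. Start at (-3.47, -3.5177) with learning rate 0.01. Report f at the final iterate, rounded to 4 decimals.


Gradient descent on f(x,y) = 3*x^2 + 4*y^2.
Starting point: (-3.47, -3.5177), alpha = 0.01
Step 1: grad_x = 2*3*-3.47 = -20.82, grad_y = 2*4*-3.5177 = -28.1416
  x_1 = -3.47 - 0.01*-20.82 = -3.2618
  y_1 = -3.5177 - 0.01*-28.1416 = -3.2363
Step 2: grad_x = 2*3*-3.2618 = -19.5708, grad_y = 2*4*-3.2363 = -25.8903
  x_2 = -3.2618 - 0.01*-19.5708 = -3.0661
  y_2 = -3.2363 - 0.01*-25.8903 = -2.9774
f(-3.0661, -2.9774) = 3*(-3.0661)^2 + 4*(-2.9774)^2 = 63.662


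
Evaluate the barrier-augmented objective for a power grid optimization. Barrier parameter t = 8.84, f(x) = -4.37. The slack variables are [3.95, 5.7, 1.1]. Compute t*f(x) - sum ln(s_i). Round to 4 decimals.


Step 1: Compute log-barrier.
ln values: [1.3737, 1.7405, 0.0953]
phi = -(1.3737 + 1.7405 + 0.0953) = -3.2095
Step 2: Compute augmented objective.
t*f(x) = 8.84*-4.37 = -38.6308
Total = -38.6308 - 3.2095 = -41.8403
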